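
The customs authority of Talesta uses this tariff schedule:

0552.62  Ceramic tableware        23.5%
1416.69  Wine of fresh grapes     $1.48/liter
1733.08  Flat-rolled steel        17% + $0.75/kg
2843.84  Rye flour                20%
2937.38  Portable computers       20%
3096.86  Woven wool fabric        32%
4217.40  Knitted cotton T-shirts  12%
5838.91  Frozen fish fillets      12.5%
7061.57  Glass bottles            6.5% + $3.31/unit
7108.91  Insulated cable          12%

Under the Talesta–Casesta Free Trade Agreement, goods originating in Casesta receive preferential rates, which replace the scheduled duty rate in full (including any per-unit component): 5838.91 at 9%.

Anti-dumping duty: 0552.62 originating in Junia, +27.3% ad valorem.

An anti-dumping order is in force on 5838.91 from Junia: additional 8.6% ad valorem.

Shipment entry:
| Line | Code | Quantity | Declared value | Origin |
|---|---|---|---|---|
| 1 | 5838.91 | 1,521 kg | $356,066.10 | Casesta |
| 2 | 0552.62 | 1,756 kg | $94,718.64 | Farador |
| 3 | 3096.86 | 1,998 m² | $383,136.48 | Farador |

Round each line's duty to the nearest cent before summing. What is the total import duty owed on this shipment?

$176,908.50

Line 1 (5838.91, Casesta, 1,521 kg, $356,066.10):
Base rate for 5838.91 is 12.5%.
Origin Casesta qualifies under the Talesta–Casesta agreement and 5838.91 is covered: preferential rate 9% applies instead.
The additional-duty order on 5838.91 targets Junia, not Casesta; it does not apply.
Duty = $356,066.10 × 9% = $32,045.95.
Line 2 (0552.62, Farador, 1,756 kg, $94,718.64):
Base rate for 0552.62 is 23.5%.
The additional-duty order on 0552.62 targets Junia, not Farador; it does not apply.
Duty = $94,718.64 × 23.5% = $22,258.88.
Line 3 (3096.86, Farador, 1,998 m², $383,136.48):
Base rate for 3096.86 is 32%.
Duty = $383,136.48 × 32% = $122,603.67.
Total = $32,045.95 + $22,258.88 + $122,603.67 = $176,908.50.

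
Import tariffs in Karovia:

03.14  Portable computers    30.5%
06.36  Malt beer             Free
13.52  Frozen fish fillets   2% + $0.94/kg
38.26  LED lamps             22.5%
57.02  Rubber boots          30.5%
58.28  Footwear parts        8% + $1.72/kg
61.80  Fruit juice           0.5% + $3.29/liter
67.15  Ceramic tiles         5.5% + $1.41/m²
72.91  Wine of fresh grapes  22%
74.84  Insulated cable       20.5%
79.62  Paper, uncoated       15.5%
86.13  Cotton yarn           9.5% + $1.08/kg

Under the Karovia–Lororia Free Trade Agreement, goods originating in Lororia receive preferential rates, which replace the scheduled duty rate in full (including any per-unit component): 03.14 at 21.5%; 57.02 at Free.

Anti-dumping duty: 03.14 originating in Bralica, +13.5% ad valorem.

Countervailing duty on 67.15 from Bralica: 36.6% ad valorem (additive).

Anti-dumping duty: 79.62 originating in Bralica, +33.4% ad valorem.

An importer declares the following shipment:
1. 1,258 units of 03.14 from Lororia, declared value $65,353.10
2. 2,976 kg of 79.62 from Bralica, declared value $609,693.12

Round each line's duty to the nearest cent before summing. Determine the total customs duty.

Line 1 (03.14, Lororia, 1,258 units, $65,353.10):
Base rate for 03.14 is 30.5%.
Origin Lororia qualifies under the Karovia–Lororia agreement and 03.14 is covered: preferential rate 21.5% applies instead.
The additional-duty order on 03.14 targets Bralica, not Lororia; it does not apply.
Duty = $65,353.10 × 21.5% = $14,050.92.
Line 2 (79.62, Bralica, 2,976 kg, $609,693.12):
Base rate for 79.62 is 15.5%.
Additional duty on 79.62 from Bralica: +33.4%. Applied ad valorem rate: 15.5% + 33.4% = 48.9%.
Duty = $609,693.12 × 48.9% = $298,139.94.
Total = $14,050.92 + $298,139.94 = $312,190.86.

$312,190.86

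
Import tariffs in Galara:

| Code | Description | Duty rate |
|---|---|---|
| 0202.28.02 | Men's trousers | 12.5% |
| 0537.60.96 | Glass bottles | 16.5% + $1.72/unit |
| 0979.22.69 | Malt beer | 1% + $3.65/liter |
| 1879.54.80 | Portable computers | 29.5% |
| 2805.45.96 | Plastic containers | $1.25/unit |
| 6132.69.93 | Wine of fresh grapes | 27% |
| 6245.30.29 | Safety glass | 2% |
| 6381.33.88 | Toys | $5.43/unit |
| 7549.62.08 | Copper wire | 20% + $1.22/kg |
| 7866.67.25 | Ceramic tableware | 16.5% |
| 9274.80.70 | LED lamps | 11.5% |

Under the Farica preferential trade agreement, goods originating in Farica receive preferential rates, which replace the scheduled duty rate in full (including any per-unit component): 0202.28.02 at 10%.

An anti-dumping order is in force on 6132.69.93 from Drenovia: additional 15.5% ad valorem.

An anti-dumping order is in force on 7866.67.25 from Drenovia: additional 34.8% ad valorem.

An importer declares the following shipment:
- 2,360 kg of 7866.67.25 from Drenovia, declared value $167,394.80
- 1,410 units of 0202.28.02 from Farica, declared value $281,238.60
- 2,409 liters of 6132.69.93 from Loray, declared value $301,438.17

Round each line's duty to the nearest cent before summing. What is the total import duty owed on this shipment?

$195,385.70

Line 1 (7866.67.25, Drenovia, 2,360 kg, $167,394.80):
Base rate for 7866.67.25 is 16.5%.
Additional duty on 7866.67.25 from Drenovia: +34.8%. Applied ad valorem rate: 16.5% + 34.8% = 51.3%.
Duty = $167,394.80 × 51.3% = $85,873.53.
Line 2 (0202.28.02, Farica, 1,410 units, $281,238.60):
Base rate for 0202.28.02 is 12.5%.
Origin Farica qualifies under the Galara–Farica agreement and 0202.28.02 is covered: preferential rate 10% applies instead.
Duty = $281,238.60 × 10% = $28,123.86.
Line 3 (6132.69.93, Loray, 2,409 liters, $301,438.17):
Base rate for 6132.69.93 is 27%.
The additional-duty order on 6132.69.93 targets Drenovia, not Loray; it does not apply.
Duty = $301,438.17 × 27% = $81,388.31.
Total = $85,873.53 + $28,123.86 + $81,388.31 = $195,385.70.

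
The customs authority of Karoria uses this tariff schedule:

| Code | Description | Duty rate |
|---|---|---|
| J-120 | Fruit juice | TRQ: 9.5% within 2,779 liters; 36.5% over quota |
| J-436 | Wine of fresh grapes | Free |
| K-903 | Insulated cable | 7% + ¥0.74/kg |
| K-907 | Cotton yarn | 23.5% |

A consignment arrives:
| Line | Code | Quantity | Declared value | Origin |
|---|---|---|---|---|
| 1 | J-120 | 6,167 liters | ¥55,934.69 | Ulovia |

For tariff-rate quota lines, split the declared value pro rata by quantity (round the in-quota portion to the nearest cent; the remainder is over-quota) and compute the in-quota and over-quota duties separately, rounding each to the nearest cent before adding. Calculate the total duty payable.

Line 1 (J-120, Ulovia, 6,167 liters, ¥55,934.69):
Code J-120 is under a tariff-rate quota (threshold 2,779 liters). In-quota: 2,779 liters at 9.5%; over-quota: 3,388 liters at 36.5%.
Pro-rata value split: in-quota = ¥55,934.69 × 2,779/6,167 = ¥25,205.53; over-quota = ¥55,934.69 − ¥25,205.53 = ¥30,729.16.
In-quota duty = ¥25,205.53 × 9.5% = ¥2,394.53. Over-quota duty = ¥30,729.16 × 36.5% = ¥11,216.14.
Line duty = ¥2,394.53 + ¥11,216.14 = ¥13,610.67.

¥13,610.67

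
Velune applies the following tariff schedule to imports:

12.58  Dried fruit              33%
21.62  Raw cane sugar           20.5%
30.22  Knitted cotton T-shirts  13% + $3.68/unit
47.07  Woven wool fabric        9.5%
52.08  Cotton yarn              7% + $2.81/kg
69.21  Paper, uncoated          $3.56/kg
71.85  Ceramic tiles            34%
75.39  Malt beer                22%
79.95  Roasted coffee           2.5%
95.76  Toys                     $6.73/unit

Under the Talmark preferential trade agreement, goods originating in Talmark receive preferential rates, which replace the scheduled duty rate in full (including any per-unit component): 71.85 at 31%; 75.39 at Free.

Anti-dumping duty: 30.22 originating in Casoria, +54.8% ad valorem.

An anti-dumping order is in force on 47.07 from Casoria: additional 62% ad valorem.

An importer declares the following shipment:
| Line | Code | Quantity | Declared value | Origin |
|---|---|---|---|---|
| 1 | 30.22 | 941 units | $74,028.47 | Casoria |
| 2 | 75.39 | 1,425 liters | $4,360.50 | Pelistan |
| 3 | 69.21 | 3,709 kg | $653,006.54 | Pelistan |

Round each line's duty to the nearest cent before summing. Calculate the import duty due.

Line 1 (30.22, Casoria, 941 units, $74,028.47):
Base rate for 30.22 is 13% + $3.68/unit.
Additional duty on 30.22 from Casoria: +54.8%. Applied ad valorem rate: 13% + 54.8% = 67.8%.
Duty = $74,028.47 × 67.8% + 941 × $3.68 = $53,654.18.
Line 2 (75.39, Pelistan, 1,425 liters, $4,360.50):
Base rate for 75.39 is 22%.
75.39 has an FTA preferential rate, but origin Pelistan is not Talmark; base rate stands.
Duty = $4,360.50 × 22% = $959.31.
Line 3 (69.21, Pelistan, 3,709 kg, $653,006.54):
Base rate for 69.21 is $3.56/kg.
Duty = 3,709 × $3.56 = $13,204.04.
Total = $53,654.18 + $959.31 + $13,204.04 = $67,817.53.

$67,817.53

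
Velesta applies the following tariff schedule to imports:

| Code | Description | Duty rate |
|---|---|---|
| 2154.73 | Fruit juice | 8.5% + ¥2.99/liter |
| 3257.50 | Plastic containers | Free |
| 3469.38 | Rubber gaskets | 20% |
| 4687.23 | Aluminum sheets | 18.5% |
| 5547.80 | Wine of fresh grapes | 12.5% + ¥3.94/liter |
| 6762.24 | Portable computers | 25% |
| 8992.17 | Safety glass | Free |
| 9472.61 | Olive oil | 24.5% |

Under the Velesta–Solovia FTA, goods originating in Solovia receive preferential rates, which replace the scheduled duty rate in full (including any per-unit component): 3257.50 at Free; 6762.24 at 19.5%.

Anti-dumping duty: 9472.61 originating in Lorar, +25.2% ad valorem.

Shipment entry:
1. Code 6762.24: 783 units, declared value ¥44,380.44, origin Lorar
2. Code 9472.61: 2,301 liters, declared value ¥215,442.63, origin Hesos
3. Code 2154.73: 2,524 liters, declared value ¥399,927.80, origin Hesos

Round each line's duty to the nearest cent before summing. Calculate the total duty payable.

Line 1 (6762.24, Lorar, 783 units, ¥44,380.44):
Base rate for 6762.24 is 25%.
6762.24 has an FTA preferential rate, but origin Lorar is not Solovia; base rate stands.
Duty = ¥44,380.44 × 25% = ¥11,095.11.
Line 2 (9472.61, Hesos, 2,301 liters, ¥215,442.63):
Base rate for 9472.61 is 24.5%.
The additional-duty order on 9472.61 targets Lorar, not Hesos; it does not apply.
Duty = ¥215,442.63 × 24.5% = ¥52,783.44.
Line 3 (2154.73, Hesos, 2,524 liters, ¥399,927.80):
Base rate for 2154.73 is 8.5% + ¥2.99/liter.
Duty = ¥399,927.80 × 8.5% + 2,524 × ¥2.99 = ¥41,540.62.
Total = ¥11,095.11 + ¥52,783.44 + ¥41,540.62 = ¥105,419.17.

¥105,419.17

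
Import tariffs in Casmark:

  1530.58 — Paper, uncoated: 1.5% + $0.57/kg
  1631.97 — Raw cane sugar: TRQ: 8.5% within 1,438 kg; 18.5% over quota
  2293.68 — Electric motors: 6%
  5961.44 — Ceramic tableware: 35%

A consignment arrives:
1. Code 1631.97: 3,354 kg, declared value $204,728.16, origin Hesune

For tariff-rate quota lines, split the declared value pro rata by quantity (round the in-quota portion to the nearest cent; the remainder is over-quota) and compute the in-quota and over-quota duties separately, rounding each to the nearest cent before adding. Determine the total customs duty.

Line 1 (1631.97, Hesune, 3,354 kg, $204,728.16):
Code 1631.97 is under a tariff-rate quota (threshold 1,438 kg). In-quota: 1,438 kg at 8.5%; over-quota: 1,916 kg at 18.5%.
Pro-rata value split: in-quota = $204,728.16 × 1,438/3,354 = $87,775.52; over-quota = $204,728.16 − $87,775.52 = $116,952.64.
In-quota duty = $87,775.52 × 8.5% = $7,460.92. Over-quota duty = $116,952.64 × 18.5% = $21,636.24.
Line duty = $7,460.92 + $21,636.24 = $29,097.16.

$29,097.16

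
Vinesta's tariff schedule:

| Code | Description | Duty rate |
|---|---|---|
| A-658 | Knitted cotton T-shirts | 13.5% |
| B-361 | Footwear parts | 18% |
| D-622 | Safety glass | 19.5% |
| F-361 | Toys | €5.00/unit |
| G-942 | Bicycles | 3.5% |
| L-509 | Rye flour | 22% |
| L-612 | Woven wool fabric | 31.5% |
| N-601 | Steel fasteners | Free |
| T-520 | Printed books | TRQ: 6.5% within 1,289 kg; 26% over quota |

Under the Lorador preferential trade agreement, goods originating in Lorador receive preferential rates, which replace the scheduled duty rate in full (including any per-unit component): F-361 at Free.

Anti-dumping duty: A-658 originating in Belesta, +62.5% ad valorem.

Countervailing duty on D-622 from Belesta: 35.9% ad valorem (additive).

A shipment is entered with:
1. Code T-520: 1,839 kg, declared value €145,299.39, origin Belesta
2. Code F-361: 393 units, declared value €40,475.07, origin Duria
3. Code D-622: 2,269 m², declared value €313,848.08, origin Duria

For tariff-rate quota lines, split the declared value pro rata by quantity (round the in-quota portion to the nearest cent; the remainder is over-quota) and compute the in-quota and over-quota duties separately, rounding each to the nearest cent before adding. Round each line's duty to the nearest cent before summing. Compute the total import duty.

€81,083.66

Line 1 (T-520, Belesta, 1,839 kg, €145,299.39):
Code T-520 is under a tariff-rate quota (threshold 1,289 kg). In-quota: 1,289 kg at 6.5%; over-quota: 550 kg at 26%.
Pro-rata value split: in-quota = €145,299.39 × 1,289/1,839 = €101,843.89; over-quota = €145,299.39 − €101,843.89 = €43,455.50.
In-quota duty = €101,843.89 × 6.5% = €6,619.85. Over-quota duty = €43,455.50 × 26% = €11,298.43.
Line duty = €6,619.85 + €11,298.43 = €17,918.28.
Line 2 (F-361, Duria, 393 units, €40,475.07):
Base rate for F-361 is €5.00/unit.
F-361 has an FTA preferential rate, but origin Duria is not Lorador; base rate stands.
Duty = 393 × €5.00 = €1,965.00.
Line 3 (D-622, Duria, 2,269 m², €313,848.08):
Base rate for D-622 is 19.5%.
The additional-duty order on D-622 targets Belesta, not Duria; it does not apply.
Duty = €313,848.08 × 19.5% = €61,200.38.
Total = €17,918.28 + €1,965.00 + €61,200.38 = €81,083.66.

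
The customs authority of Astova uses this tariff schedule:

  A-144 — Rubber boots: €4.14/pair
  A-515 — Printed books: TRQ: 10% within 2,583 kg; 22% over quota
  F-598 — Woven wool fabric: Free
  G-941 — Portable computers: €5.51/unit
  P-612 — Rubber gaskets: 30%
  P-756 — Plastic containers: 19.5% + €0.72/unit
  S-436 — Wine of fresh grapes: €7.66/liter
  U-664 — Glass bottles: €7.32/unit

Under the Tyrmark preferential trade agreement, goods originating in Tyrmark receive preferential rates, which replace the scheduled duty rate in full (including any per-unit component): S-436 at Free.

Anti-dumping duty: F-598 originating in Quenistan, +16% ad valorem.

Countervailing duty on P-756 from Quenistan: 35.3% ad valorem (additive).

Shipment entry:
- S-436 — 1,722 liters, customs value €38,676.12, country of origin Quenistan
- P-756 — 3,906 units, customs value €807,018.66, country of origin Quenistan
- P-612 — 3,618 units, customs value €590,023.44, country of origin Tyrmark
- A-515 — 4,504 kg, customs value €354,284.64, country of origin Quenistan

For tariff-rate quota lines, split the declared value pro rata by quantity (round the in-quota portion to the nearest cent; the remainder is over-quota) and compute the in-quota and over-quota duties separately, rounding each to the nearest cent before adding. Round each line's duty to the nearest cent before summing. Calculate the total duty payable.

€688,817.27

Line 1 (S-436, Quenistan, 1,722 liters, €38,676.12):
Base rate for S-436 is €7.66/liter.
S-436 has an FTA preferential rate, but origin Quenistan is not Tyrmark; base rate stands.
Duty = 1,722 × €7.66 = €13,190.52.
Line 2 (P-756, Quenistan, 3,906 units, €807,018.66):
Base rate for P-756 is 19.5% + €0.72/unit.
Additional duty on P-756 from Quenistan: +35.3%. Applied ad valorem rate: 19.5% + 35.3% = 54.8%.
Duty = €807,018.66 × 54.8% + 3,906 × €0.72 = €445,058.55.
Line 3 (P-612, Tyrmark, 3,618 units, €590,023.44):
Base rate for P-612 is 30%.
Origin Tyrmark is the FTA partner but P-612 is not on the preference list; base rate stands.
Duty = €590,023.44 × 30% = €177,007.03.
Line 4 (A-515, Quenistan, 4,504 kg, €354,284.64):
Code A-515 is under a tariff-rate quota (threshold 2,583 kg). In-quota: 2,583 kg at 10%; over-quota: 1,921 kg at 22%.
Pro-rata value split: in-quota = €354,284.64 × 2,583/4,504 = €203,178.78; over-quota = €354,284.64 − €203,178.78 = €151,105.86.
In-quota duty = €203,178.78 × 10% = €20,317.88. Over-quota duty = €151,105.86 × 22% = €33,243.29.
Line duty = €20,317.88 + €33,243.29 = €53,561.17.
Total = €13,190.52 + €445,058.55 + €177,007.03 + €53,561.17 = €688,817.27.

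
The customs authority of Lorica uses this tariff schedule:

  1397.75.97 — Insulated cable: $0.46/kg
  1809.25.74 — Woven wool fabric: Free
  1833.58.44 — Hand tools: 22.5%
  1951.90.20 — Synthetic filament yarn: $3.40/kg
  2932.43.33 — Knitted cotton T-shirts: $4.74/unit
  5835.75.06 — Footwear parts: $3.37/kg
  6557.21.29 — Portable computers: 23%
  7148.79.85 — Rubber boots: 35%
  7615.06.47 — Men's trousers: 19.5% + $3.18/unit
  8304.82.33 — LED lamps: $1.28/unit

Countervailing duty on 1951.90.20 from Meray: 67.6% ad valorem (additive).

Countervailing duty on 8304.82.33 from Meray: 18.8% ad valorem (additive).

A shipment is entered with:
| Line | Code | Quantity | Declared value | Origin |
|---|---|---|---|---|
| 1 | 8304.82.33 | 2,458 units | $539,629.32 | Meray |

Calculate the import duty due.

$104,596.55

Line 1 (8304.82.33, Meray, 2,458 units, $539,629.32):
Base rate for 8304.82.33 is $1.28/unit.
Additional duty on 8304.82.33 from Meray: +18.8% ad valorem. Applied ad valorem rate = 18.8%.
Duty = $539,629.32 × 18.8% + 2,458 × $1.28 = $104,596.55.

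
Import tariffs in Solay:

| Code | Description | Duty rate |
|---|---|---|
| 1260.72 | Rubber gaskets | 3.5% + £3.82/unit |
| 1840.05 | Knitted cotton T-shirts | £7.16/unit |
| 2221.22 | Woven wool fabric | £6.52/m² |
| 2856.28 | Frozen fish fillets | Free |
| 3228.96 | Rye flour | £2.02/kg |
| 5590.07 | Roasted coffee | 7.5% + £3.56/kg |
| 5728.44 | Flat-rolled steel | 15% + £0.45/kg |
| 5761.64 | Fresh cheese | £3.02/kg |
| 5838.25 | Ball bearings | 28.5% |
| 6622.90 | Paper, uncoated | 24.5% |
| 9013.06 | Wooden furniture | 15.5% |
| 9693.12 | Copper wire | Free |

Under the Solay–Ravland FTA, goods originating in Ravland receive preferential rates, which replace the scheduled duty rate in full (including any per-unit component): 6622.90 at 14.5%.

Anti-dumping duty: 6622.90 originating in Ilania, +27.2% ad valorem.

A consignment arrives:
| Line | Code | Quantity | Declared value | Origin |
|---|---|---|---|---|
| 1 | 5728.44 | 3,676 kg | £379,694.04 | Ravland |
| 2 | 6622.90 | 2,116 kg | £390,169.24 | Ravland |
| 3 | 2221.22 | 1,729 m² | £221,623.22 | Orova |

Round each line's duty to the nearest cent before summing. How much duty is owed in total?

£126,455.93

Line 1 (5728.44, Ravland, 3,676 kg, £379,694.04):
Base rate for 5728.44 is 15% + £0.45/kg.
Origin Ravland is the FTA partner but 5728.44 is not on the preference list; base rate stands.
Duty = £379,694.04 × 15% + 3,676 × £0.45 = £58,608.31.
Line 2 (6622.90, Ravland, 2,116 kg, £390,169.24):
Base rate for 6622.90 is 24.5%.
Origin Ravland qualifies under the Solay–Ravland agreement and 6622.90 is covered: preferential rate 14.5% applies instead.
The additional-duty order on 6622.90 targets Ilania, not Ravland; it does not apply.
Duty = £390,169.24 × 14.5% = £56,574.54.
Line 3 (2221.22, Orova, 1,729 m², £221,623.22):
Base rate for 2221.22 is £6.52/m².
Duty = 1,729 × £6.52 = £11,273.08.
Total = £58,608.31 + £56,574.54 + £11,273.08 = £126,455.93.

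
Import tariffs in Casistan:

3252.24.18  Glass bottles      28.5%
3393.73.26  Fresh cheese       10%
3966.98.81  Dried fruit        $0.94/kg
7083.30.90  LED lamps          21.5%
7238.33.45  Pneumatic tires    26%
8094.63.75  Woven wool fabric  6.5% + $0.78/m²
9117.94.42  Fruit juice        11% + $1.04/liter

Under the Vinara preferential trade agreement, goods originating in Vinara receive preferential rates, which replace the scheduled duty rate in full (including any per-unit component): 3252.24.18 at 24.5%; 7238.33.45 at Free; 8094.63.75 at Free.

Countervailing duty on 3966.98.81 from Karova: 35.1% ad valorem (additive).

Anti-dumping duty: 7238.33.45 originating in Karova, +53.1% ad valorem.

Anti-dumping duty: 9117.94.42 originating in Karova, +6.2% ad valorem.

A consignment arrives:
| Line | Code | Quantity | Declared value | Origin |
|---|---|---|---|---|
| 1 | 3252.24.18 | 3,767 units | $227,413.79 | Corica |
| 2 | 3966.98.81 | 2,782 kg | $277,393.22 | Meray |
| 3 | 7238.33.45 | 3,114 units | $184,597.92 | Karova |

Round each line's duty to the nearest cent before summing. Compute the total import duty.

Line 1 (3252.24.18, Corica, 3,767 units, $227,413.79):
Base rate for 3252.24.18 is 28.5%.
3252.24.18 has an FTA preferential rate, but origin Corica is not Vinara; base rate stands.
Duty = $227,413.79 × 28.5% = $64,812.93.
Line 2 (3966.98.81, Meray, 2,782 kg, $277,393.22):
Base rate for 3966.98.81 is $0.94/kg.
The additional-duty order on 3966.98.81 targets Karova, not Meray; it does not apply.
Duty = 2,782 × $0.94 = $2,615.08.
Line 3 (7238.33.45, Karova, 3,114 units, $184,597.92):
Base rate for 7238.33.45 is 26%.
7238.33.45 has an FTA preferential rate, but origin Karova is not Vinara; base rate stands.
Additional duty on 7238.33.45 from Karova: +53.1%. Applied ad valorem rate: 26% + 53.1% = 79.1%.
Duty = $184,597.92 × 79.1% = $146,016.95.
Total = $64,812.93 + $2,615.08 + $146,016.95 = $213,444.96.

$213,444.96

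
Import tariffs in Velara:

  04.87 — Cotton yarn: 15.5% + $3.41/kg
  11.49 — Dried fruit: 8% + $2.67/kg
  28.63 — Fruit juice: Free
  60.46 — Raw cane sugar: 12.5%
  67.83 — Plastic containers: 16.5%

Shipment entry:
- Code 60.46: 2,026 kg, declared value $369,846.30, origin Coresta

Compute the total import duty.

Line 1 (60.46, Coresta, 2,026 kg, $369,846.30):
Base rate for 60.46 is 12.5%.
Duty = $369,846.30 × 12.5% = $46,230.79.

$46,230.79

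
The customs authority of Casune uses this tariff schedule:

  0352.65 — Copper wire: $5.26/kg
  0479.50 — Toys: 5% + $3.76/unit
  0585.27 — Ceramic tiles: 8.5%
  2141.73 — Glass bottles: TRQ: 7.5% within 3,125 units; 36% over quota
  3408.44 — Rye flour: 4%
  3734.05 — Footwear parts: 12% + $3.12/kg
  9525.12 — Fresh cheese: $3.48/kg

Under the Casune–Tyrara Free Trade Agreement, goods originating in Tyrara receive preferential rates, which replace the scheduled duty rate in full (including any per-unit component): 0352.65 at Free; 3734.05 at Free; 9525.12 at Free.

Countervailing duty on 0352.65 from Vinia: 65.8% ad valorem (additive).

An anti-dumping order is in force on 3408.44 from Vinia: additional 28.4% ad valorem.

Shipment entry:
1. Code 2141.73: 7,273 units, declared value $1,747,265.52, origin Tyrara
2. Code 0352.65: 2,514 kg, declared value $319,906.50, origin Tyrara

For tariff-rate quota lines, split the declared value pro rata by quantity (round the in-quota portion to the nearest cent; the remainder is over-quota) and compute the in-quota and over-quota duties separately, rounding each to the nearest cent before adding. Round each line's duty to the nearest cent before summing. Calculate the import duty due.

$415,051.84

Line 1 (2141.73, Tyrara, 7,273 units, $1,747,265.52):
Code 2141.73 is under a tariff-rate quota (threshold 3,125 units). In-quota: 3,125 units at 7.5%; over-quota: 4,148 units at 36%.
Pro-rata value split: in-quota = $1,747,265.52 × 3,125/7,273 = $750,750.00; over-quota = $1,747,265.52 − $750,750.00 = $996,515.52.
In-quota duty = $750,750.00 × 7.5% = $56,306.25. Over-quota duty = $996,515.52 × 36% = $358,745.59.
Line duty = $56,306.25 + $358,745.59 = $415,051.84.
Line 2 (0352.65, Tyrara, 2,514 kg, $319,906.50):
Base rate for 0352.65 is $5.26/kg.
Origin Tyrara qualifies under the Casune–Tyrara agreement and 0352.65 is covered: preferential rate Free applies instead.
The additional-duty order on 0352.65 targets Vinia, not Tyrara; it does not apply.
Duty = $319,906.50 × 0% = $0.00.
Total = $415,051.84 + $0.00 = $415,051.84.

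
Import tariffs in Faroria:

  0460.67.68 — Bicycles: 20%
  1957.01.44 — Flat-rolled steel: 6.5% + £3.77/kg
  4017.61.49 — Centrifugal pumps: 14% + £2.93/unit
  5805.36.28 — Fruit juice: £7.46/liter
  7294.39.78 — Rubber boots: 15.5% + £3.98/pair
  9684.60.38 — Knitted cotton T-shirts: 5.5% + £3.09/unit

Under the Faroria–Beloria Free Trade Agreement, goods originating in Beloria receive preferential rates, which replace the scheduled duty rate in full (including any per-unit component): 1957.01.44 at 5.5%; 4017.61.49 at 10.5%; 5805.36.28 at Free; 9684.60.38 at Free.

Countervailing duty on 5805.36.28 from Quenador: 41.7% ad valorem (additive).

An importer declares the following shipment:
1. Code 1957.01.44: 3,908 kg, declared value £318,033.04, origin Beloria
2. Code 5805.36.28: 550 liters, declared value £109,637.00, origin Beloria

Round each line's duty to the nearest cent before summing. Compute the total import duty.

Line 1 (1957.01.44, Beloria, 3,908 kg, £318,033.04):
Base rate for 1957.01.44 is 6.5% + £3.77/kg.
Origin Beloria qualifies under the Faroria–Beloria agreement and 1957.01.44 is covered: preferential rate 5.5% applies instead.
Duty = £318,033.04 × 5.5% = £17,491.82.
Line 2 (5805.36.28, Beloria, 550 liters, £109,637.00):
Base rate for 5805.36.28 is £7.46/liter.
Origin Beloria qualifies under the Faroria–Beloria agreement and 5805.36.28 is covered: preferential rate Free applies instead.
The additional-duty order on 5805.36.28 targets Quenador, not Beloria; it does not apply.
Duty = £109,637.00 × 0% = £0.00.
Total = £17,491.82 + £0.00 = £17,491.82.

£17,491.82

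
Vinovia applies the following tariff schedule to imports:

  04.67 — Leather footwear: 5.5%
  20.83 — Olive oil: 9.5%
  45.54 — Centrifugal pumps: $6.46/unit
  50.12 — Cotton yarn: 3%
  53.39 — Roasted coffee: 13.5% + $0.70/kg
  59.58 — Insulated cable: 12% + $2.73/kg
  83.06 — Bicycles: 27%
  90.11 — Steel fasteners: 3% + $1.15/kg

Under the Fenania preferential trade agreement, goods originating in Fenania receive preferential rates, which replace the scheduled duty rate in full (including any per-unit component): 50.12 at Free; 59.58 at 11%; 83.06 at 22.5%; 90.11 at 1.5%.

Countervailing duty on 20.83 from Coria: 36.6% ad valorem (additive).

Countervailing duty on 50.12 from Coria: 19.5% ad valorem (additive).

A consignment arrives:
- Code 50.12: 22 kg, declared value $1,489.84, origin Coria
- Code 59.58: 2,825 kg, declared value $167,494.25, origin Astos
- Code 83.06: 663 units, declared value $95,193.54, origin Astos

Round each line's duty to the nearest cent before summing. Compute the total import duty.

Line 1 (50.12, Coria, 22 kg, $1,489.84):
Base rate for 50.12 is 3%.
50.12 has an FTA preferential rate, but origin Coria is not Fenania; base rate stands.
Additional duty on 50.12 from Coria: +19.5%. Applied ad valorem rate: 3% + 19.5% = 22.5%.
Duty = $1,489.84 × 22.5% = $335.21.
Line 2 (59.58, Astos, 2,825 kg, $167,494.25):
Base rate for 59.58 is 12% + $2.73/kg.
59.58 has an FTA preferential rate, but origin Astos is not Fenania; base rate stands.
Duty = $167,494.25 × 12% + 2,825 × $2.73 = $27,811.56.
Line 3 (83.06, Astos, 663 units, $95,193.54):
Base rate for 83.06 is 27%.
83.06 has an FTA preferential rate, but origin Astos is not Fenania; base rate stands.
Duty = $95,193.54 × 27% = $25,702.26.
Total = $335.21 + $27,811.56 + $25,702.26 = $53,849.03.

$53,849.03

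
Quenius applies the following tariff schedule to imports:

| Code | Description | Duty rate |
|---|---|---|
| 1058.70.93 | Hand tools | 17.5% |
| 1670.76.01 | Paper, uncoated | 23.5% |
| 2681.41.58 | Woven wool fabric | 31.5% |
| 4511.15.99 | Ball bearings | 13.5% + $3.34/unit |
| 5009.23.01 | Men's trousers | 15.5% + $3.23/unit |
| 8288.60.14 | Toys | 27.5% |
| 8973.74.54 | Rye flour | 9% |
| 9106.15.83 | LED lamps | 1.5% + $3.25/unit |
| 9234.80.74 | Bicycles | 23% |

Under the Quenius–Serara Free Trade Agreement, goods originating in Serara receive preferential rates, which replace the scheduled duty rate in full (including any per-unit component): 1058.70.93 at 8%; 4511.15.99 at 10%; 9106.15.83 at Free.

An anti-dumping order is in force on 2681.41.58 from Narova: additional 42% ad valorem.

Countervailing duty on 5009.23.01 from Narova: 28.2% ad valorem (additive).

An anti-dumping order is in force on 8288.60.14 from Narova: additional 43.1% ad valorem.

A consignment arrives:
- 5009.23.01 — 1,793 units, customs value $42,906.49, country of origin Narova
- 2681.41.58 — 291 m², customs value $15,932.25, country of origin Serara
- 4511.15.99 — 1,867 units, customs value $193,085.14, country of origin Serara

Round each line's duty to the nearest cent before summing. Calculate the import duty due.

Line 1 (5009.23.01, Narova, 1,793 units, $42,906.49):
Base rate for 5009.23.01 is 15.5% + $3.23/unit.
Additional duty on 5009.23.01 from Narova: +28.2%. Applied ad valorem rate: 15.5% + 28.2% = 43.7%.
Duty = $42,906.49 × 43.7% + 1,793 × $3.23 = $24,541.53.
Line 2 (2681.41.58, Serara, 291 m², $15,932.25):
Base rate for 2681.41.58 is 31.5%.
Origin Serara is the FTA partner but 2681.41.58 is not on the preference list; base rate stands.
The additional-duty order on 2681.41.58 targets Narova, not Serara; it does not apply.
Duty = $15,932.25 × 31.5% = $5,018.66.
Line 3 (4511.15.99, Serara, 1,867 units, $193,085.14):
Base rate for 4511.15.99 is 13.5% + $3.34/unit.
Origin Serara qualifies under the Quenius–Serara agreement and 4511.15.99 is covered: preferential rate 10% applies instead.
Duty = $193,085.14 × 10% = $19,308.51.
Total = $24,541.53 + $5,018.66 + $19,308.51 = $48,868.70.

$48,868.70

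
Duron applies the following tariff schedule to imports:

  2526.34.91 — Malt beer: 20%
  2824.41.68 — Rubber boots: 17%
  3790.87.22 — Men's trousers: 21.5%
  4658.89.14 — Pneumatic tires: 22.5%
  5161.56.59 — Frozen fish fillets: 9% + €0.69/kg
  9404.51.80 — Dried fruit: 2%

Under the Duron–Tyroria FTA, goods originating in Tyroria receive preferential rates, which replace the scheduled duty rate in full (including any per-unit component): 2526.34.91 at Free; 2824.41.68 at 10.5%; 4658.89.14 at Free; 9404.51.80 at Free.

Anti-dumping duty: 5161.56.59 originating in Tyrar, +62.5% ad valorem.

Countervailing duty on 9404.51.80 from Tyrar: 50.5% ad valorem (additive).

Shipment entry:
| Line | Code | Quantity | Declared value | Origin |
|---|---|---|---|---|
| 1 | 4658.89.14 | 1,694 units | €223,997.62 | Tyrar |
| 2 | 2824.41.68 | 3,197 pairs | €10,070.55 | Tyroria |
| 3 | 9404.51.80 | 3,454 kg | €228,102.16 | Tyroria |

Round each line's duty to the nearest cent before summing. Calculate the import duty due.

Line 1 (4658.89.14, Tyrar, 1,694 units, €223,997.62):
Base rate for 4658.89.14 is 22.5%.
4658.89.14 has an FTA preferential rate, but origin Tyrar is not Tyroria; base rate stands.
Duty = €223,997.62 × 22.5% = €50,399.46.
Line 2 (2824.41.68, Tyroria, 3,197 pairs, €10,070.55):
Base rate for 2824.41.68 is 17%.
Origin Tyroria qualifies under the Duron–Tyroria agreement and 2824.41.68 is covered: preferential rate 10.5% applies instead.
Duty = €10,070.55 × 10.5% = €1,057.41.
Line 3 (9404.51.80, Tyroria, 3,454 kg, €228,102.16):
Base rate for 9404.51.80 is 2%.
Origin Tyroria qualifies under the Duron–Tyroria agreement and 9404.51.80 is covered: preferential rate Free applies instead.
The additional-duty order on 9404.51.80 targets Tyrar, not Tyroria; it does not apply.
Duty = €228,102.16 × 0% = €0.00.
Total = €50,399.46 + €1,057.41 + €0.00 = €51,456.87.

€51,456.87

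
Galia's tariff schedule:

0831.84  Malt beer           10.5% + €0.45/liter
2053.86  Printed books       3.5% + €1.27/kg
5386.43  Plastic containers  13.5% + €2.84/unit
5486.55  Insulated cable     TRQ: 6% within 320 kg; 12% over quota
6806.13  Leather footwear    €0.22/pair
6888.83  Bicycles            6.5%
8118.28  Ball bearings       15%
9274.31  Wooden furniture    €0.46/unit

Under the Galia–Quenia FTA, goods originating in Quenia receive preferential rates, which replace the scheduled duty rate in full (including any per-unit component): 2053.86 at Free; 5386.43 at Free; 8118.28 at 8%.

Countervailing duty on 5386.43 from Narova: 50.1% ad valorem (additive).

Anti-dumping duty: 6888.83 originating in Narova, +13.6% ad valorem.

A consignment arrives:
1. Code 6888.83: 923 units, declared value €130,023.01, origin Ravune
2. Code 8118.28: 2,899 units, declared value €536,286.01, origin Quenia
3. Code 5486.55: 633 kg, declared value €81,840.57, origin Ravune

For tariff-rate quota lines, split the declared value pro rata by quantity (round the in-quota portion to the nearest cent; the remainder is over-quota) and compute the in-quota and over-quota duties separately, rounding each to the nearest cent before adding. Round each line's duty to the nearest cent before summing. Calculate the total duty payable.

Line 1 (6888.83, Ravune, 923 units, €130,023.01):
Base rate for 6888.83 is 6.5%.
The additional-duty order on 6888.83 targets Narova, not Ravune; it does not apply.
Duty = €130,023.01 × 6.5% = €8,451.50.
Line 2 (8118.28, Quenia, 2,899 units, €536,286.01):
Base rate for 8118.28 is 15%.
Origin Quenia qualifies under the Galia–Quenia agreement and 8118.28 is covered: preferential rate 8% applies instead.
Duty = €536,286.01 × 8% = €42,902.88.
Line 3 (5486.55, Ravune, 633 kg, €81,840.57):
Code 5486.55 is under a tariff-rate quota (threshold 320 kg). In-quota: 320 kg at 6%; over-quota: 313 kg at 12%.
Pro-rata value split: in-quota = €81,840.57 × 320/633 = €41,372.80; over-quota = €81,840.57 − €41,372.80 = €40,467.77.
In-quota duty = €41,372.80 × 6% = €2,482.37. Over-quota duty = €40,467.77 × 12% = €4,856.13.
Line duty = €2,482.37 + €4,856.13 = €7,338.50.
Total = €8,451.50 + €42,902.88 + €7,338.50 = €58,692.88.

€58,692.88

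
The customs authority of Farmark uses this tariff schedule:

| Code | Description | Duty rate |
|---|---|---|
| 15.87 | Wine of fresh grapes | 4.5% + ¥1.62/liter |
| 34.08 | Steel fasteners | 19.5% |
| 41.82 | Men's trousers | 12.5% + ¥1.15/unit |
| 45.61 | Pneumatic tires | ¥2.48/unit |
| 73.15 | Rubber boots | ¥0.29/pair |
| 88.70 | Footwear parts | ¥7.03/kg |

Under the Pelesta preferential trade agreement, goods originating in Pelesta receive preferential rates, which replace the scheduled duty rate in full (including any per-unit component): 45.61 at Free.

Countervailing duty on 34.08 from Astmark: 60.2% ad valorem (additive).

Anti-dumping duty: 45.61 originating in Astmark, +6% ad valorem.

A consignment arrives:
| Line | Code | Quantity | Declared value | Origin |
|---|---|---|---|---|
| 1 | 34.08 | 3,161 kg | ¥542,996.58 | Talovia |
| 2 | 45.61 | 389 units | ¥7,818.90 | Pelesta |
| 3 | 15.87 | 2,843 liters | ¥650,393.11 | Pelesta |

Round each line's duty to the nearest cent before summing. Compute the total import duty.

Line 1 (34.08, Talovia, 3,161 kg, ¥542,996.58):
Base rate for 34.08 is 19.5%.
The additional-duty order on 34.08 targets Astmark, not Talovia; it does not apply.
Duty = ¥542,996.58 × 19.5% = ¥105,884.33.
Line 2 (45.61, Pelesta, 389 units, ¥7,818.90):
Base rate for 45.61 is ¥2.48/unit.
Origin Pelesta qualifies under the Farmark–Pelesta agreement and 45.61 is covered: preferential rate Free applies instead.
The additional-duty order on 45.61 targets Astmark, not Pelesta; it does not apply.
Duty = ¥7,818.90 × 0% = ¥0.00.
Line 3 (15.87, Pelesta, 2,843 liters, ¥650,393.11):
Base rate for 15.87 is 4.5% + ¥1.62/liter.
Origin Pelesta is the FTA partner but 15.87 is not on the preference list; base rate stands.
Duty = ¥650,393.11 × 4.5% + 2,843 × ¥1.62 = ¥33,873.35.
Total = ¥105,884.33 + ¥0.00 + ¥33,873.35 = ¥139,757.68.

¥139,757.68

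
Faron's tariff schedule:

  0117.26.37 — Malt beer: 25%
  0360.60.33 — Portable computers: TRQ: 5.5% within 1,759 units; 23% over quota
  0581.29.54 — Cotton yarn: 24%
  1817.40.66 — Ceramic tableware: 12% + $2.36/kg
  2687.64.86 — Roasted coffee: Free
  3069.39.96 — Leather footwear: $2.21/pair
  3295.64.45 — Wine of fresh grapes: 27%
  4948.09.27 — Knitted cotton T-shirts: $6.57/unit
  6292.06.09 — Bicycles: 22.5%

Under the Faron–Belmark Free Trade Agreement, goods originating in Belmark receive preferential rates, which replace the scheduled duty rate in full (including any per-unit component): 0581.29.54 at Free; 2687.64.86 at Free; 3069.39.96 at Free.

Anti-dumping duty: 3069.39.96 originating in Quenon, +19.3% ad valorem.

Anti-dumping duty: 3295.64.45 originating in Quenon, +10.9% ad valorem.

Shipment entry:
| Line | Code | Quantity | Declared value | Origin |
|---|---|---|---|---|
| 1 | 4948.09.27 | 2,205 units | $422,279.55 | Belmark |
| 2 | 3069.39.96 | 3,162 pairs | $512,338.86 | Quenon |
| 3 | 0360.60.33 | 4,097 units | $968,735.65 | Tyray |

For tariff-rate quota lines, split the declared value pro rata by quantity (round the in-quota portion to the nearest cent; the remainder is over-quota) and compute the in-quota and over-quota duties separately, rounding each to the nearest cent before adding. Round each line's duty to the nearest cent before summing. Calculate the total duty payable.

Line 1 (4948.09.27, Belmark, 2,205 units, $422,279.55):
Base rate for 4948.09.27 is $6.57/unit.
Origin Belmark is the FTA partner but 4948.09.27 is not on the preference list; base rate stands.
Duty = 2,205 × $6.57 = $14,486.85.
Line 2 (3069.39.96, Quenon, 3,162 pairs, $512,338.86):
Base rate for 3069.39.96 is $2.21/pair.
3069.39.96 has an FTA preferential rate, but origin Quenon is not Belmark; base rate stands.
Additional duty on 3069.39.96 from Quenon: +19.3% ad valorem. Applied ad valorem rate = 19.3%.
Duty = $512,338.86 × 19.3% + 3,162 × $2.21 = $105,869.42.
Line 3 (0360.60.33, Tyray, 4,097 units, $968,735.65):
Code 0360.60.33 is under a tariff-rate quota (threshold 1,759 units). In-quota: 1,759 units at 5.5%; over-quota: 2,338 units at 23%.
Pro-rata value split: in-quota = $968,735.65 × 1,759/4,097 = $415,915.55; over-quota = $968,735.65 − $415,915.55 = $552,820.10.
In-quota duty = $415,915.55 × 5.5% = $22,875.36. Over-quota duty = $552,820.10 × 23% = $127,148.62.
Line duty = $22,875.36 + $127,148.62 = $150,023.98.
Total = $14,486.85 + $105,869.42 + $150,023.98 = $270,380.25.

$270,380.25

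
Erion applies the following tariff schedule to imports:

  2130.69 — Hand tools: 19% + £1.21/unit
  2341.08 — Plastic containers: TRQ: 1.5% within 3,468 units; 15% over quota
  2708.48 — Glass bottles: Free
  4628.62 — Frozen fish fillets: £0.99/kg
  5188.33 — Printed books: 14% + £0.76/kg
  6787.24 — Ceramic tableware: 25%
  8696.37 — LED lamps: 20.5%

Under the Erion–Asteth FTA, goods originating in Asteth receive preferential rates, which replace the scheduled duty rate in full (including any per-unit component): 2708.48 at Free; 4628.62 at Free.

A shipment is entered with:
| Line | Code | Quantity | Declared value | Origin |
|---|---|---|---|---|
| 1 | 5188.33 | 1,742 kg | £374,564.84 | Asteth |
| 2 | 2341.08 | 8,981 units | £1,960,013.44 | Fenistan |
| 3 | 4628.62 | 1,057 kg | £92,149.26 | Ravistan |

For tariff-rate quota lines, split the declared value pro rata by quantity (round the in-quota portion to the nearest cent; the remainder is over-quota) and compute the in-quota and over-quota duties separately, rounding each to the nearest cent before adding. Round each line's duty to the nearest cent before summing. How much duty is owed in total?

Line 1 (5188.33, Asteth, 1,742 kg, £374,564.84):
Base rate for 5188.33 is 14% + £0.76/kg.
Origin Asteth is the FTA partner but 5188.33 is not on the preference list; base rate stands.
Duty = £374,564.84 × 14% + 1,742 × £0.76 = £53,763.00.
Line 2 (2341.08, Fenistan, 8,981 units, £1,960,013.44):
Code 2341.08 is under a tariff-rate quota (threshold 3,468 units). In-quota: 3,468 units at 1.5%; over-quota: 5,513 units at 15%.
Pro-rata value split: in-quota = £1,960,013.44 × 3,468/8,981 = £756,856.32; over-quota = £1,960,013.44 − £756,856.32 = £1,203,157.12.
In-quota duty = £756,856.32 × 1.5% = £11,352.84. Over-quota duty = £1,203,157.12 × 15% = £180,473.57.
Line duty = £11,352.84 + £180,473.57 = £191,826.41.
Line 3 (4628.62, Ravistan, 1,057 kg, £92,149.26):
Base rate for 4628.62 is £0.99/kg.
4628.62 has an FTA preferential rate, but origin Ravistan is not Asteth; base rate stands.
Duty = 1,057 × £0.99 = £1,046.43.
Total = £53,763.00 + £191,826.41 + £1,046.43 = £246,635.84.

£246,635.84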